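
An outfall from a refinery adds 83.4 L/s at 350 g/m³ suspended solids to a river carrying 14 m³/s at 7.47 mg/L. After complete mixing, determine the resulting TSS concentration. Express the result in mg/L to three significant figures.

9.50 mg/L

83.4 L/s = 0.0834 m³/s.
By mass balance at complete mixing, C = (0.0834·350 + 14·7.47) / (0.0834 + 14) = 133.8/14.08 = 9.498 mg/L.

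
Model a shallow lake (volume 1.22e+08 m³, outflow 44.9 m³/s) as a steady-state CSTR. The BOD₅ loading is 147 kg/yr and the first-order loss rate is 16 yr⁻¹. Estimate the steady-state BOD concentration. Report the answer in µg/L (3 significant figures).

0.0436 µg/L

Outflow Q = 44.9 m³/s × 3.156e+07 s/yr = 1.417e+09 m³/yr.
Steady-state CSTR mass balance: W = Q·C + k·V·C, so C = W/(Q + kV).
Q + kV = 1.417e+09 + 16·1.22e+08 = 3.369e+09 m³/yr.
C = 147/3.369e+09 = 4.363e-08 kg/m³ = 4.363e-05 mg/L = 0.04363 µg/L.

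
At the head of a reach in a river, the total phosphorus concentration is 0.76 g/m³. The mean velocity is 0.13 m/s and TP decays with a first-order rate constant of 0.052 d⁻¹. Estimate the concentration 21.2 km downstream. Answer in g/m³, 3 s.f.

0.689 g/m³

Travel time t = 21.2 km / 0.13 m/s = 2.12e+04/0.13 = 1.631e+05 s = 1.887 d.
First-order decay: C = 0.76·exp(−0.052·1.887) = 0.76·0.9065 = 0.689 g/m³.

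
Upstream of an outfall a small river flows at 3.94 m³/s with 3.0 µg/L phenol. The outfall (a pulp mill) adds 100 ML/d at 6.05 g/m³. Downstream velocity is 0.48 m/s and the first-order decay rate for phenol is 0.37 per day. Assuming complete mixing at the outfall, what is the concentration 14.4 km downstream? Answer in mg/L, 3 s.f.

1.21 mg/L

100 ML/d = 1.157 m³/s.
3.0 µg/L = 0.003 mg/L.
After complete mixing, C₀ = (1.157·6.05 + 3.94·0.003) / 5.097 = 1.376 mg/L.
Travel time t = 1.44e+04 m / 0.48 m/s = 3e+04 s = 0.3472 d.
C = 1.376·exp(−0.37·0.3472) = 1.376·0.8794 = 1.21 mg/L.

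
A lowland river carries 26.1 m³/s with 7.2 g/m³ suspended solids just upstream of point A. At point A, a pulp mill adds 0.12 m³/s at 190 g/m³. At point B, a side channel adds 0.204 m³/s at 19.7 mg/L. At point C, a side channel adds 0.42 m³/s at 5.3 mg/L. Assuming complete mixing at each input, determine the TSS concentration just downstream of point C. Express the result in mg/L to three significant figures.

8.08 mg/L

After input A: C = (26.1·7.2 + 0.12·190) / 26.22 = 8.037 mg/L.
After input B: C = (26.22·8.037 + 0.204·19.7) / 26.42 = 8.127 mg/L.
After input C: C = (26.42·8.127 + 0.42·5.3) / 26.84 = 8.082 mg/L.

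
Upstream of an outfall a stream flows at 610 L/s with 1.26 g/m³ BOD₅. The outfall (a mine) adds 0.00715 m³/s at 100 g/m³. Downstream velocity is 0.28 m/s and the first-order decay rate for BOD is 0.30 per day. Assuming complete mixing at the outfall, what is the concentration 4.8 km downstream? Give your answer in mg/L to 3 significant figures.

2.27 mg/L

610 L/s = 0.61 m³/s.
After complete mixing, C₀ = (0.00715·100 + 0.61·1.26) / 0.6171 = 2.404 mg/L.
Travel time t = 4800 m / 0.28 m/s = 1.714e+04 s = 0.1984 d.
C = 2.404·exp(−0.30·0.1984) = 2.404·0.9422 = 2.265 mg/L.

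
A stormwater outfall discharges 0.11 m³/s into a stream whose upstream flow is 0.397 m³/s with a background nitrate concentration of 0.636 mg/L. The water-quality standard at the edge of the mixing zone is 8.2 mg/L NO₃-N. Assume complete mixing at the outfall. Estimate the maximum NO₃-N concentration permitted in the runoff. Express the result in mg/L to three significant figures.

35.5 mg/L

Mass balance: 8.2·0.507 = 0.11·Cₑ + 0.397·0.636.
Cₑ = (4.157 − 0.2525) / 0.11 = 35.5 mg/L.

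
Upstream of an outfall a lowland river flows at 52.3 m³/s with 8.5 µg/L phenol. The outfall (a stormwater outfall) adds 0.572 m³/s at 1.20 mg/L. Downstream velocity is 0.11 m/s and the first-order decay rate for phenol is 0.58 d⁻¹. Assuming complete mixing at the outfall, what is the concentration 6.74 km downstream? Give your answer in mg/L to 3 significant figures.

0.0142 mg/L

8.5 µg/L = 0.0085 mg/L.
After complete mixing, C₀ = (0.572·1.2 + 52.3·0.0085) / 52.87 = 0.02139 mg/L.
Travel time t = 6740 m / 0.11 m/s = 6.127e+04 s = 0.7092 d.
C = 0.02139·exp(−0.58·0.7092) = 0.02139·0.6628 = 0.01418 mg/L.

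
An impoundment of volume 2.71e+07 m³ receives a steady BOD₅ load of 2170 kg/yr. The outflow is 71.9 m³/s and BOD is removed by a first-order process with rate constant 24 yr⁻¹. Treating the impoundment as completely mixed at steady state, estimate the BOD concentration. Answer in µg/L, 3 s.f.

0.743 µg/L

Outflow Q = 71.9 m³/s × 3.156e+07 s/yr = 2.269e+09 m³/yr.
Steady-state CSTR mass balance: W = Q·C + k·V·C, so C = W/(Q + kV).
Q + kV = 2.269e+09 + 24·2.71e+07 = 2.919e+09 m³/yr.
C = 2170/2.919e+09 = 7.433e-07 kg/m³ = 0.0007433 mg/L = 0.7433 µg/L.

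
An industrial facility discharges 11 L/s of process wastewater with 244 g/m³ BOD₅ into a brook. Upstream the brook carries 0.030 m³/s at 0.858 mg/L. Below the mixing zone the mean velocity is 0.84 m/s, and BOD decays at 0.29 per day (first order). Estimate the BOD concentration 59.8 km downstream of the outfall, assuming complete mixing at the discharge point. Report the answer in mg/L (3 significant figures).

52.0 mg/L

11 L/s = 0.011 m³/s.
After complete mixing, C₀ = (0.011·244 + 0.03·0.858) / 0.041 = 66.09 mg/L.
Travel time t = 5.98e+04 m / 0.84 m/s = 7.119e+04 s = 0.824 d.
C = 66.09·exp(−0.29·0.824) = 66.09·0.7875 = 52.04 mg/L.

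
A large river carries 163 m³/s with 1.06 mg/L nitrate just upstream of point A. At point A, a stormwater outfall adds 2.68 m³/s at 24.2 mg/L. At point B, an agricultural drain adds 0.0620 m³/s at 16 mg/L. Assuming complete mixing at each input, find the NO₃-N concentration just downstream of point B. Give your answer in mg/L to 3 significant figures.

After input A: C = (163·1.06 + 2.68·24.2) / 165.7 = 1.434 mg/L.
After input B: C = (165.7·1.434 + 0.062·16) / 165.7 = 1.44 mg/L.

1.44 mg/L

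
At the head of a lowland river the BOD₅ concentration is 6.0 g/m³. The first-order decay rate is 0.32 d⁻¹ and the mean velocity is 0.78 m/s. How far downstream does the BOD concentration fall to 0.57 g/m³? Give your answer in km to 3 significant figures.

From C = C₀·e^(−kt), t = ln(C₀/C)/k = ln(6.0/0.57)/0.32 = 2.354/0.32 = 7.356 d.
Distance = v·t = 0.78 m/s × 6.355e+05 s = 4.957e+05 m = 495.7 km.

496 km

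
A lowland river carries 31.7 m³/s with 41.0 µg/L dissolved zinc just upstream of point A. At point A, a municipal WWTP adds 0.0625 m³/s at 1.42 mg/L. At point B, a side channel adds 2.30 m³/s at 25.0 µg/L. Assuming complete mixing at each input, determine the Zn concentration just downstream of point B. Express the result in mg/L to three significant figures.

41.0 µg/L = 0.041 mg/L.
After input A: C = (31.7·0.041 + 0.0625·1.42) / 31.76 = 0.04371 mg/L.
25.0 µg/L = 0.025 mg/L.
After input B: C = (31.76·0.04371 + 2.3·0.025) / 34.06 = 0.04245 mg/L.

0.0424 mg/L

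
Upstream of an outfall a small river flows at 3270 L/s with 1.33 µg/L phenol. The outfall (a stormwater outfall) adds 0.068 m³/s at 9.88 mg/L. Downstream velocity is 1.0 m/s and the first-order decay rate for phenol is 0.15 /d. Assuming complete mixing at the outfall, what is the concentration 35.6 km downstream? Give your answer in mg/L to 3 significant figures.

3270 L/s = 3.27 m³/s.
1.33 µg/L = 0.00133 mg/L.
After complete mixing, C₀ = (0.068·9.88 + 3.27·0.00133) / 3.338 = 0.2026 mg/L.
Travel time t = 3.56e+04 m / 1.0 m/s = 3.56e+04 s = 0.412 d.
C = 0.2026·exp(−0.15·0.412) = 0.2026·0.9401 = 0.1904 mg/L.

0.190 mg/L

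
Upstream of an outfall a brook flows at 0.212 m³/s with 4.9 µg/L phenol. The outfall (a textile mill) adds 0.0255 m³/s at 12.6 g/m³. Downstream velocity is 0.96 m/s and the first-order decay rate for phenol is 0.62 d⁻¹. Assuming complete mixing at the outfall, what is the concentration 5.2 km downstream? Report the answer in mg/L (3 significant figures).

1.31 mg/L

4.9 µg/L = 0.0049 mg/L.
After complete mixing, C₀ = (0.0255·12.6 + 0.212·0.0049) / 0.2375 = 1.357 mg/L.
Travel time t = 5200 m / 0.96 m/s = 5417 s = 0.06269 d.
C = 1.357·exp(−0.62·0.06269) = 1.357·0.9619 = 1.305 mg/L.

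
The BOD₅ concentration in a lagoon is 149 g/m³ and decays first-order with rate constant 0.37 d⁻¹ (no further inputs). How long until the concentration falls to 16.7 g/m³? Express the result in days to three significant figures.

5.91 d

t = ln(C₀/C)/k = ln(149/16.7)/0.37 = 2.189/0.37 = 5.915 d.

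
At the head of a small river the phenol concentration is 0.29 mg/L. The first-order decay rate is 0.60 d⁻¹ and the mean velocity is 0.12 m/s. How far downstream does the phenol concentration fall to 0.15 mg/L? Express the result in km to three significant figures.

From C = C₀·e^(−kt), t = ln(C₀/C)/k = ln(0.29/0.15)/0.60 = 0.6592/0.60 = 1.099 d.
Distance = v·t = 0.12 m/s × 9.493e+04 s = 1.139e+04 m = 11.39 km.

11.4 km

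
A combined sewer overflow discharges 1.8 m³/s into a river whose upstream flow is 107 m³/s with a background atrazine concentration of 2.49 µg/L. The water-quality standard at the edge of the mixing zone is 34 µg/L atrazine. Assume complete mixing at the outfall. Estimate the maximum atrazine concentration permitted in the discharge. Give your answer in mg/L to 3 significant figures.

1.91 mg/L

2.49 µg/L = 0.00249 mg/L.
34 µg/L = 0.034 mg/L.
Mass balance: 0.034·108.8 = 1.8·Cₑ + 107·0.00249.
Cₑ = (3.699 − 0.2664) / 1.8 = 1.907 mg/L.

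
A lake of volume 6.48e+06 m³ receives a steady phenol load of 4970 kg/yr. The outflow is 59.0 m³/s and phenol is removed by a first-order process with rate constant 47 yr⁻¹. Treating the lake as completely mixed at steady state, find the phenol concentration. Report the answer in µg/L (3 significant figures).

2.29 µg/L

Outflow Q = 59.0 m³/s × 3.156e+07 s/yr = 1.862e+09 m³/yr.
Steady-state CSTR mass balance: W = Q·C + k·V·C, so C = W/(Q + kV).
Q + kV = 1.862e+09 + 47·6.48e+06 = 2.166e+09 m³/yr.
C = 4970/2.166e+09 = 2.294e-06 kg/m³ = 0.002294 mg/L = 2.294 µg/L.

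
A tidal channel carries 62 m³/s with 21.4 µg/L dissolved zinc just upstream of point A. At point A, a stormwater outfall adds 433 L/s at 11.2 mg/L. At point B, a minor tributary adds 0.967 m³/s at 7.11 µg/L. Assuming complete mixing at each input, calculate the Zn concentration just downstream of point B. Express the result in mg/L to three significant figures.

21.4 µg/L = 0.0214 mg/L.
433 L/s = 0.433 m³/s.
After input A: C = (62·0.0214 + 0.433·11.2) / 62.43 = 0.09893 mg/L.
7.11 µg/L = 0.00711 mg/L.
After input B: C = (62.43·0.09893 + 0.967·0.00711) / 63.4 = 0.09753 mg/L.

0.0975 mg/L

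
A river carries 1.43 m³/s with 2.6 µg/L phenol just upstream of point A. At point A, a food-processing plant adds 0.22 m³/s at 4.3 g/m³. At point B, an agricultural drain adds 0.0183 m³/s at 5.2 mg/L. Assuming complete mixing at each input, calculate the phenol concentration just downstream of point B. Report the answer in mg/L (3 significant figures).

2.6 µg/L = 0.0026 mg/L.
After input A: C = (1.43·0.0026 + 0.22·4.3) / 1.65 = 0.5756 mg/L.
After input B: C = (1.65·0.5756 + 0.0183·5.2) / 1.668 = 0.6263 mg/L.

0.626 mg/L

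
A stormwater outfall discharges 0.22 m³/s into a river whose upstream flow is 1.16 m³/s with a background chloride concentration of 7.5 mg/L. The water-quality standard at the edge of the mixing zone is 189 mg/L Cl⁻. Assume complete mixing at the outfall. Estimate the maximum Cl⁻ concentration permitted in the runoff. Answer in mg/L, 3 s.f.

1150 mg/L

Mass balance: 189·1.38 = 0.22·Cₑ + 1.16·7.5.
Cₑ = (260.8 − 8.7) / 0.22 = 1146 mg/L.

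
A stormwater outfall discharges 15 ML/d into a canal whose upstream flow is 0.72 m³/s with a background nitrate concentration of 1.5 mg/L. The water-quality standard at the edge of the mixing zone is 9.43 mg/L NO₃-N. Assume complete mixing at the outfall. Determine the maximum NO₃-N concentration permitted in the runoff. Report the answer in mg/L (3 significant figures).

15 ML/d = 0.1736 m³/s.
Mass balance: 9.43·0.8936 = 0.1736·Cₑ + 0.72·1.5.
Cₑ = (8.427 − 1.08) / 0.1736 = 42.32 mg/L.

42.3 mg/L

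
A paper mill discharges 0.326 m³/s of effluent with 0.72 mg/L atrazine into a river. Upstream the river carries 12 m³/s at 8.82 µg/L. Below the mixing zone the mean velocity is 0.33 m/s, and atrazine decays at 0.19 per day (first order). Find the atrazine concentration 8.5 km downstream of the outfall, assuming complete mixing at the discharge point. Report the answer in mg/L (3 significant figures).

8.82 µg/L = 0.00882 mg/L.
After complete mixing, C₀ = (0.326·0.72 + 12·0.00882) / 12.33 = 0.02763 mg/L.
Travel time t = 8500 m / 0.33 m/s = 2.576e+04 s = 0.2981 d.
C = 0.02763·exp(−0.19·0.2981) = 0.02763·0.9449 = 0.02611 mg/L.

0.0261 mg/L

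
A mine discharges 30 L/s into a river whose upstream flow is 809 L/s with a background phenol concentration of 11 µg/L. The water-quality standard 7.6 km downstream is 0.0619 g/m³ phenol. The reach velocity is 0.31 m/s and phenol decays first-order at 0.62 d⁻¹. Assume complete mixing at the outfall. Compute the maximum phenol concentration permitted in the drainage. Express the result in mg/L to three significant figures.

30 L/s = 0.03 m³/s.
809 L/s = 0.809 m³/s.
11 µg/L = 0.011 mg/L.
Travel time to the compliance point: t = 7600/0.31 = 2.452e+04 s = 0.2838 d; decay factor exp(−0.62·0.2838) = 0.8387.
So the concentration just after mixing may be at most 0.0619/0.8387 = 0.07381 mg/L.
Mass balance: 0.07381·0.839 = 0.03·Cₑ + 0.809·0.011.
Cₑ = (0.06192 − 0.008899) / 0.03 = 1.767 mg/L.

1.77 mg/L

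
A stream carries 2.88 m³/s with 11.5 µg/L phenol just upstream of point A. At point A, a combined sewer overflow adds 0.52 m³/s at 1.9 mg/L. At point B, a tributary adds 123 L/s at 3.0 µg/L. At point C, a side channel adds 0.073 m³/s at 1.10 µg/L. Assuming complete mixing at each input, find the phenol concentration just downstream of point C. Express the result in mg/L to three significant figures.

11.5 µg/L = 0.0115 mg/L.
After input A: C = (2.88·0.0115 + 0.52·1.9) / 3.4 = 0.3003 mg/L.
123 L/s = 0.123 m³/s.
3.0 µg/L = 0.003 mg/L.
After input B: C = (3.4·0.3003 + 0.123·0.003) / 3.523 = 0.2899 mg/L.
1.10 µg/L = 0.0011 mg/L.
After input C: C = (3.523·0.2899 + 0.073·0.0011) / 3.596 = 0.2841 mg/L.

0.284 mg/L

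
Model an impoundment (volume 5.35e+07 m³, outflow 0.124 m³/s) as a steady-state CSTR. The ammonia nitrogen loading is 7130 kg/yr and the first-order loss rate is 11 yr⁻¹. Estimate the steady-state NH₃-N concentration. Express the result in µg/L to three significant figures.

12.0 µg/L

Outflow Q = 0.124 m³/s × 3.156e+07 s/yr = 3.913e+06 m³/yr.
Steady-state CSTR mass balance: W = Q·C + k·V·C, so C = W/(Q + kV).
Q + kV = 3.913e+06 + 11·5.35e+07 = 5.924e+08 m³/yr.
C = 7130/5.924e+08 = 1.204e-05 kg/m³ = 0.01204 mg/L = 12.04 µg/L.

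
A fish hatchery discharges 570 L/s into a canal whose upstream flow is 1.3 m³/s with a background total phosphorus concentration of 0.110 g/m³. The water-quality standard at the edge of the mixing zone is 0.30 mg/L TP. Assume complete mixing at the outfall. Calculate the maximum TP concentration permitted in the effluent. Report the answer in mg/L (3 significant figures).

570 L/s = 0.57 m³/s.
Mass balance: 0.3·1.87 = 0.57·Cₑ + 1.3·0.11.
Cₑ = (0.561 − 0.143) / 0.57 = 0.7333 mg/L.

0.733 mg/L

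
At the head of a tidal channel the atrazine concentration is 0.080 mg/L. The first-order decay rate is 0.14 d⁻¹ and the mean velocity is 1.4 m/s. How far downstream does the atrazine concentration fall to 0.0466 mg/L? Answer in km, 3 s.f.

From C = C₀·e^(−kt), t = ln(C₀/C)/k = ln(0.080/0.0466)/0.14 = 0.5404/0.14 = 3.86 d.
Distance = v·t = 1.4 m/s × 3.335e+05 s = 4.669e+05 m = 466.9 km.

467 km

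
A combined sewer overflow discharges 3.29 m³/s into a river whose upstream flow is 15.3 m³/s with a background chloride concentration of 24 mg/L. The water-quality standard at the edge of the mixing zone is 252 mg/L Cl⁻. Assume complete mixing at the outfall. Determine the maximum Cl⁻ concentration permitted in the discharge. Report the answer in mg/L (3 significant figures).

Mass balance: 252·18.59 = 3.29·Cₑ + 15.3·24.
Cₑ = (4685 − 367.2) / 3.29 = 1312 mg/L.

1310 mg/L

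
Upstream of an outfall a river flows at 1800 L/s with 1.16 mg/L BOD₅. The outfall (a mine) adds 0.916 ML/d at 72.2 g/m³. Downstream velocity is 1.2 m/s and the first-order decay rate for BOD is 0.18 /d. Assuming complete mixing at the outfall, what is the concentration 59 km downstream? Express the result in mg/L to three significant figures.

1.42 mg/L

0.916 ML/d = 0.0106 m³/s.
1800 L/s = 1.8 m³/s.
After complete mixing, C₀ = (0.0106·72.2 + 1.8·1.16) / 1.811 = 1.576 mg/L.
Travel time t = 5.9e+04 m / 1.2 m/s = 4.917e+04 s = 0.5691 d.
C = 1.576·exp(−0.18·0.5691) = 1.576·0.9026 = 1.423 mg/L.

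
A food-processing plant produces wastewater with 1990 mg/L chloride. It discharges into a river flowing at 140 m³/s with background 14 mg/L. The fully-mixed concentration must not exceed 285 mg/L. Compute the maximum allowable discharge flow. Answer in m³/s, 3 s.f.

22.3 m³/s

Mass balance at complete mixing: C_std·(Q_w + Q_r) = Q_w·C_e + Q_r·C_b.
Rearranging, Q_w = Q_r·(C_std − C_b)/(C_e − C_std) = 140·(285 − 14) / (1990 − 285) = 22.25 m³/s.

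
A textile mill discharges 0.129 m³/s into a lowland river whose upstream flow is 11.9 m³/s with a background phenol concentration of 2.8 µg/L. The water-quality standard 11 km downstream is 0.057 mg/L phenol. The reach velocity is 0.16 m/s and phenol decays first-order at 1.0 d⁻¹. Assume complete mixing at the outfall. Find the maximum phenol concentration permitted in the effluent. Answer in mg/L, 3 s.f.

11.5 mg/L

2.8 µg/L = 0.0028 mg/L.
Travel time to the compliance point: t = 1.1e+04/0.16 = 6.875e+04 s = 0.7957 d; decay factor exp(−1.0·0.7957) = 0.4513.
So the concentration just after mixing may be at most 0.057/0.4513 = 0.1263 mg/L.
Mass balance: 0.1263·12.03 = 0.129·Cₑ + 11.9·0.0028.
Cₑ = (1.519 − 0.03332) / 0.129 = 11.52 mg/L.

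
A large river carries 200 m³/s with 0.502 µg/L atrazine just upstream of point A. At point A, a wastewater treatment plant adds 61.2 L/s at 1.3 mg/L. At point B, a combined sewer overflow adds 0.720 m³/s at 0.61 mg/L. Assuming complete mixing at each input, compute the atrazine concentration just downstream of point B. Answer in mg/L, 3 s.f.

0.502 µg/L = 0.000502 mg/L.
61.2 L/s = 0.0612 m³/s.
After input A: C = (200·0.000502 + 0.0612·1.3) / 200.1 = 0.0008995 mg/L.
After input B: C = (200.1·0.0008995 + 0.72·0.61) / 200.8 = 0.003084 mg/L.

0.00308 mg/L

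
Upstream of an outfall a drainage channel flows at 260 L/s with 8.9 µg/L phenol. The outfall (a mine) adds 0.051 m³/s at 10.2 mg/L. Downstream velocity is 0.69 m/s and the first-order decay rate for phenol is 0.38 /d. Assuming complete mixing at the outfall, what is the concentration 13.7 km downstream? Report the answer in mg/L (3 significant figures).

260 L/s = 0.26 m³/s.
8.9 µg/L = 0.0089 mg/L.
After complete mixing, C₀ = (0.051·10.2 + 0.26·0.0089) / 0.311 = 1.68 mg/L.
Travel time t = 1.37e+04 m / 0.69 m/s = 1.986e+04 s = 0.2298 d.
C = 1.68·exp(−0.38·0.2298) = 1.68·0.9164 = 1.54 mg/L.

1.54 mg/L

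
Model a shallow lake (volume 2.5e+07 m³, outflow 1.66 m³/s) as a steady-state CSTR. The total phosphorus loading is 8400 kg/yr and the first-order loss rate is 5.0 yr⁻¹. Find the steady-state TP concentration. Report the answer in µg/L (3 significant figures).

Outflow Q = 1.66 m³/s × 3.156e+07 s/yr = 5.239e+07 m³/yr.
Steady-state CSTR mass balance: W = Q·C + k·V·C, so C = W/(Q + kV).
Q + kV = 5.239e+07 + 5.0·2.5e+07 = 1.774e+08 m³/yr.
C = 8400/1.774e+08 = 4.735e-05 kg/m³ = 0.04735 mg/L = 47.35 µg/L.

47.4 µg/L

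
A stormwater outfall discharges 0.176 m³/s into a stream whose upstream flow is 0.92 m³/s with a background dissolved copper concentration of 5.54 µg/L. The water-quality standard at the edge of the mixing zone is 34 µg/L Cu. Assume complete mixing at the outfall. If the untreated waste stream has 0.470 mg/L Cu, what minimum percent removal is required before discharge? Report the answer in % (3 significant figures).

61.1 %

5.54 µg/L = 0.00554 mg/L.
34 µg/L = 0.034 mg/L.
Mass balance: 0.034·1.096 = 0.176·Cₑ + 0.92·0.00554.
Cₑ = (0.03726 − 0.005097) / 0.176 = 0.1828 mg/L.
Required removal = 1 − 0.1828/0.470 = 61.11 %.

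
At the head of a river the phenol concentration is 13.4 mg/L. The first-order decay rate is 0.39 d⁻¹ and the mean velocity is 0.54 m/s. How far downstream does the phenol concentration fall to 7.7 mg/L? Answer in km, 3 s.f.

66.3 km

From C = C₀·e^(−kt), t = ln(C₀/C)/k = ln(13.4/7.7)/0.39 = 0.554/0.39 = 1.421 d.
Distance = v·t = 0.54 m/s × 1.227e+05 s = 6.628e+04 m = 66.28 km.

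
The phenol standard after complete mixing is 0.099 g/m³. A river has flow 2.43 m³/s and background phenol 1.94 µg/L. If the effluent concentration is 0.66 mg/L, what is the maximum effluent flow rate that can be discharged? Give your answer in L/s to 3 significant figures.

420 L/s

1.94 µg/L = 0.00194 mg/L.
Mass balance at complete mixing: C_std·(Q_w + Q_r) = Q_w·C_e + Q_r·C_b.
Rearranging, Q_w = Q_r·(C_std − C_b)/(C_e − C_std) = 2.43·(0.099 − 0.00194) / (0.66 − 0.099) = 0.4204 m³/s.
= 420.4 L/s.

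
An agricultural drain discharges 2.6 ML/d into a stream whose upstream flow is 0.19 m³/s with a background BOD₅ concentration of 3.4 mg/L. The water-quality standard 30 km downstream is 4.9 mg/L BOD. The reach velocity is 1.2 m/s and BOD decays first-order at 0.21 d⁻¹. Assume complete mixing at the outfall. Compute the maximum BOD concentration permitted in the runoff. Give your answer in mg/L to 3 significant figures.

16.6 mg/L

2.6 ML/d = 0.03009 m³/s.
Travel time to the compliance point: t = 3e+04/1.2 = 2.5e+04 s = 0.2894 d; decay factor exp(−0.21·0.2894) = 0.941.
So the concentration just after mixing may be at most 4.9/0.941 = 5.207 mg/L.
Mass balance: 5.207·0.2201 = 0.03009·Cₑ + 0.19·3.4.
Cₑ = (1.146 − 0.646) / 0.03009 = 16.62 mg/L.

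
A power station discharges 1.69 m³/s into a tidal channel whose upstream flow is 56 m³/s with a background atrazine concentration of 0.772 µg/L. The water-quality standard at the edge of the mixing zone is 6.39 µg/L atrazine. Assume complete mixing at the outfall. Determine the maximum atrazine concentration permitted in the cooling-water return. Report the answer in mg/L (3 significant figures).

0.772 µg/L = 0.000772 mg/L.
6.39 µg/L = 0.00639 mg/L.
Mass balance: 0.00639·57.69 = 1.69·Cₑ + 56·0.000772.
Cₑ = (0.3686 − 0.04323) / 1.69 = 0.1925 mg/L.

0.193 mg/L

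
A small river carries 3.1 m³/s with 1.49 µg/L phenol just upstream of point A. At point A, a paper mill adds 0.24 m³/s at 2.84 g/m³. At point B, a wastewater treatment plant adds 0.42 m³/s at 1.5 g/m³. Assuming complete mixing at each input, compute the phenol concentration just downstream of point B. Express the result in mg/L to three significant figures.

0.350 mg/L

1.49 µg/L = 0.00149 mg/L.
After input A: C = (3.1·0.00149 + 0.24·2.84) / 3.34 = 0.2055 mg/L.
After input B: C = (3.34·0.2055 + 0.42·1.5) / 3.76 = 0.3501 mg/L.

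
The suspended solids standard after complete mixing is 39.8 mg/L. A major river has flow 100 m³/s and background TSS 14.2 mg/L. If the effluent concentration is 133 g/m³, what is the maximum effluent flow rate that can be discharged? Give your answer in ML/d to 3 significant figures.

Mass balance at complete mixing: C_std·(Q_w + Q_r) = Q_w·C_e + Q_r·C_b.
Rearranging, Q_w = Q_r·(C_std − C_b)/(C_e − C_std) = 100·(39.8 − 14.2) / (133 − 39.8) = 27.47 m³/s.
= 2373 ML/d.

2370 ML/d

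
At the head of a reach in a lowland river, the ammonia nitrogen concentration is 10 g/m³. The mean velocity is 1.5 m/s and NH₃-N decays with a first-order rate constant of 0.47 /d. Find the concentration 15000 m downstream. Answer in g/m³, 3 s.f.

9.47 g/m³

Travel time t = 15000 m / 1.5 m/s = 1.5e+04/1.5 = 1e+04 s = 0.1157 d.
First-order decay: C = 10·exp(−0.47·0.1157) = 10·0.9471 = 9.471 g/m³.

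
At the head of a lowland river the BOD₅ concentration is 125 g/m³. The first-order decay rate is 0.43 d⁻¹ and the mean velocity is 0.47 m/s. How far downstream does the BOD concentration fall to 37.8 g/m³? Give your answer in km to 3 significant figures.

113 km

From C = C₀·e^(−kt), t = ln(C₀/C)/k = ln(125/37.8)/0.43 = 1.196/0.43 = 2.781 d.
Distance = v·t = 0.47 m/s × 2.403e+05 s = 1.129e+05 m = 112.9 km.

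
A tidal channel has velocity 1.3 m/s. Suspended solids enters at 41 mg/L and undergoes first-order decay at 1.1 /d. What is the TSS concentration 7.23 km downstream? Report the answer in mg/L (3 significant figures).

38.2 mg/L

Travel time t = 7.23 km / 1.3 m/s = 7230/1.3 = 5562 s = 0.06437 d.
First-order decay: C = 41·exp(−1.1·0.06437) = 41·0.9316 = 38.2 mg/L.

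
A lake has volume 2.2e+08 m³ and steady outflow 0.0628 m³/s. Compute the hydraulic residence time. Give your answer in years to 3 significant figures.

Q = 0.0628 m³/s × 3.156e+07 s/yr = 1.982e+06 m³/yr.
Hydraulic residence time τ = V/Q = 2.2e+08/1.982e+06 = 111 yr.

111 yr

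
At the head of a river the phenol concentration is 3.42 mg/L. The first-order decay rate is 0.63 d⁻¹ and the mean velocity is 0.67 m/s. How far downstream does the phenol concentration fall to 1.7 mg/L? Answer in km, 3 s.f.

64.2 km

From C = C₀·e^(−kt), t = ln(C₀/C)/k = ln(3.42/1.7)/0.63 = 0.699/0.63 = 1.11 d.
Distance = v·t = 0.67 m/s × 9.586e+04 s = 6.423e+04 m = 64.23 km.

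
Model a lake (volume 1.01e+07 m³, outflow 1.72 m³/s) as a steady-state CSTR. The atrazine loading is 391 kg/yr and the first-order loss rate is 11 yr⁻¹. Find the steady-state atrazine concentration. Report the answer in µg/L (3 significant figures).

Outflow Q = 1.72 m³/s × 3.156e+07 s/yr = 5.428e+07 m³/yr.
Steady-state CSTR mass balance: W = Q·C + k·V·C, so C = W/(Q + kV).
Q + kV = 5.428e+07 + 11·1.01e+07 = 1.654e+08 m³/yr.
C = 391/1.654e+08 = 2.364e-06 kg/m³ = 0.002364 mg/L = 2.364 µg/L.

2.36 µg/L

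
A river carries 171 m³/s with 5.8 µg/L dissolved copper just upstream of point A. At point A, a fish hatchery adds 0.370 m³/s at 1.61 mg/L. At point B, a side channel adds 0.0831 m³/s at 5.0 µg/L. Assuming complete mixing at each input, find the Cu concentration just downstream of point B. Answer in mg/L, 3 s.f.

0.00926 mg/L

5.8 µg/L = 0.0058 mg/L.
After input A: C = (171·0.0058 + 0.37·1.61) / 171.4 = 0.009264 mg/L.
5.0 µg/L = 0.005 mg/L.
After input B: C = (171.4·0.009264 + 0.0831·0.005) / 171.5 = 0.009262 mg/L.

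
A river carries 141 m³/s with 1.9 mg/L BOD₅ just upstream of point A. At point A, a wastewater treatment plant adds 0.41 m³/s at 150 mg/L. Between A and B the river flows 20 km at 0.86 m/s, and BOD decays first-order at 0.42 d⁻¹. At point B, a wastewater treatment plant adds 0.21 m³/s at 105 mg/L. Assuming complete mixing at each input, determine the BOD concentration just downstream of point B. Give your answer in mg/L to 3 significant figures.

2.23 mg/L

After input A: C = (141·1.9 + 0.41·150) / 141.4 = 2.329 mg/L.
Over the 20 km reach to input B (t = 2.326e+04 s = 0.2692 d), decay gives C = 2.329·exp(−0.42·0.2692) = 2.08 mg/L.
After input B: C = (141.4·2.08 + 0.21·105) / 141.6 = 2.233 mg/L.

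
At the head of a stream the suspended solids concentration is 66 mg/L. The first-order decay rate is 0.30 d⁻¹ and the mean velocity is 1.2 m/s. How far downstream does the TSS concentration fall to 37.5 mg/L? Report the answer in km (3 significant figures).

From C = C₀·e^(−kt), t = ln(C₀/C)/k = ln(66/37.5)/0.30 = 0.5653/0.30 = 1.884 d.
Distance = v·t = 1.2 m/s × 1.628e+05 s = 1.954e+05 m = 195.4 km.

195 km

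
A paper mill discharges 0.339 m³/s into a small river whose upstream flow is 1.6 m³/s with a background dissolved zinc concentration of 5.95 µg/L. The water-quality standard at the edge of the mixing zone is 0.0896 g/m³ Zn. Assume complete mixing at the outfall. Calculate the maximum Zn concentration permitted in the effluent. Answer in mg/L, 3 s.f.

5.95 µg/L = 0.00595 mg/L.
Mass balance: 0.0896·1.939 = 0.339·Cₑ + 1.6·0.00595.
Cₑ = (0.1737 − 0.00952) / 0.339 = 0.4844 mg/L.

0.484 mg/L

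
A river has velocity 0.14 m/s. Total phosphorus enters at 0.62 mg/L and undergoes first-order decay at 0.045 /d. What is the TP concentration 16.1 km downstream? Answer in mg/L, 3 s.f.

Travel time t = 16.1 km / 0.14 m/s = 1.61e+04/0.14 = 1.15e+05 s = 1.331 d.
First-order decay: C = 0.62·exp(−0.045·1.331) = 0.62·0.9419 = 0.584 mg/L.

0.584 mg/L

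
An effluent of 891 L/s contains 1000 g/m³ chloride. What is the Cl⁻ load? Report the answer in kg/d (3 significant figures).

77000 kg/d

891 L/s = 0.891 m³/s.
Mass flux = Q·C = 0.891 m³/s × 1000 g/m³ = 891 g/s.
= 891 g/s × 86.4 = 7.698e+04 kg/d.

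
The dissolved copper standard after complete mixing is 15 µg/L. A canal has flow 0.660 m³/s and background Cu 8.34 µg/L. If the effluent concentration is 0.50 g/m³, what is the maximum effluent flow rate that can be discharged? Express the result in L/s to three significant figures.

8.34 µg/L = 0.00834 mg/L.
15 µg/L = 0.015 mg/L.
Mass balance at complete mixing: C_std·(Q_w + Q_r) = Q_w·C_e + Q_r·C_b.
Rearranging, Q_w = Q_r·(C_std − C_b)/(C_e − C_std) = 0.660·(0.015 − 0.00834) / (0.5 − 0.015) = 0.009063 m³/s.
= 9.063 L/s.

9.06 L/s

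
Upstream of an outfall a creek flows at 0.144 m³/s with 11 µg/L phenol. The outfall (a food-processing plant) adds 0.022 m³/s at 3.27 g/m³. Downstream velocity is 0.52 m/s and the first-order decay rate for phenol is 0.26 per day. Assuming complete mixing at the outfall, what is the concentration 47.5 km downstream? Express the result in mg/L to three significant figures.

11 µg/L = 0.011 mg/L.
After complete mixing, C₀ = (0.022·3.27 + 0.144·0.011) / 0.166 = 0.4429 mg/L.
Travel time t = 4.75e+04 m / 0.52 m/s = 9.135e+04 s = 1.057 d.
C = 0.4429·exp(−0.26·1.057) = 0.4429·0.7597 = 0.3365 mg/L.

0.336 mg/L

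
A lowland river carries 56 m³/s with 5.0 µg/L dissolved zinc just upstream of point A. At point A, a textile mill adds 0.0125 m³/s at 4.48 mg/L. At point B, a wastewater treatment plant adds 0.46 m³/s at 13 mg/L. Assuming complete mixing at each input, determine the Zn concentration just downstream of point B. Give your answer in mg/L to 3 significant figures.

5.0 µg/L = 0.005 mg/L.
After input A: C = (56·0.005 + 0.0125·4.48) / 56.01 = 0.005999 mg/L.
After input B: C = (56.01·0.005999 + 0.46·13) / 56.47 = 0.1118 mg/L.

0.112 mg/L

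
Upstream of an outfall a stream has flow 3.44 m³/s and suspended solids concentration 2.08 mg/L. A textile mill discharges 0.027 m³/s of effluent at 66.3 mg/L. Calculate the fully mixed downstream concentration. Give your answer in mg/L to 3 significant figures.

2.58 mg/L

Conservation of mass across the mixing zone: C = (0.027·66.3 + 3.44·2.08) / (0.027 + 3.44) = 8.945/3.467 = 2.58 mg/L.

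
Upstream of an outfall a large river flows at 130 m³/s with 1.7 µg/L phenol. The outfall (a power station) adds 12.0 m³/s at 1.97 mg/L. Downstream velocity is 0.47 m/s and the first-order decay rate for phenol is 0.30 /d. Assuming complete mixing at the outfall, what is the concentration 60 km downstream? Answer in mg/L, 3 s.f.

1.7 µg/L = 0.0017 mg/L.
After complete mixing, C₀ = (12·1.97 + 130·0.0017) / 142 = 0.168 mg/L.
Travel time t = 6e+04 m / 0.47 m/s = 1.277e+05 s = 1.478 d.
C = 0.168·exp(−0.30·1.478) = 0.168·0.6419 = 0.1079 mg/L.

0.108 mg/L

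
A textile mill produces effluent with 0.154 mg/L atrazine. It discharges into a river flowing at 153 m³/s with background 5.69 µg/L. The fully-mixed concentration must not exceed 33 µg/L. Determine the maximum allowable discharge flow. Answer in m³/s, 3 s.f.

34.5 m³/s

5.69 µg/L = 0.00569 mg/L.
33 µg/L = 0.033 mg/L.
Mass balance at complete mixing: C_std·(Q_w + Q_r) = Q_w·C_e + Q_r·C_b.
Rearranging, Q_w = Q_r·(C_std − C_b)/(C_e − C_std) = 153·(0.033 − 0.00569) / (0.154 − 0.033) = 34.53 m³/s.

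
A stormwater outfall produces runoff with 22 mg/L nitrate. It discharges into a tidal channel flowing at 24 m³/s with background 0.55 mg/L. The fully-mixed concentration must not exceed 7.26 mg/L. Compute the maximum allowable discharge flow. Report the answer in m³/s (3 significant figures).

10.9 m³/s

Mass balance at complete mixing: C_std·(Q_w + Q_r) = Q_w·C_e + Q_r·C_b.
Rearranging, Q_w = Q_r·(C_std − C_b)/(C_e − C_std) = 24·(7.26 − 0.55) / (22 − 7.26) = 10.93 m³/s.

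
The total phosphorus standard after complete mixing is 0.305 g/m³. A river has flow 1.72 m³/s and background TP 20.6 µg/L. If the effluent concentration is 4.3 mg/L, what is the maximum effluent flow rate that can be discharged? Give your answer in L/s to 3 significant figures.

20.6 µg/L = 0.0206 mg/L.
Mass balance at complete mixing: C_std·(Q_w + Q_r) = Q_w·C_e + Q_r·C_b.
Rearranging, Q_w = Q_r·(C_std − C_b)/(C_e − C_std) = 1.72·(0.305 − 0.0206) / (4.3 − 0.305) = 0.1224 m³/s.
= 122.4 L/s.

122 L/s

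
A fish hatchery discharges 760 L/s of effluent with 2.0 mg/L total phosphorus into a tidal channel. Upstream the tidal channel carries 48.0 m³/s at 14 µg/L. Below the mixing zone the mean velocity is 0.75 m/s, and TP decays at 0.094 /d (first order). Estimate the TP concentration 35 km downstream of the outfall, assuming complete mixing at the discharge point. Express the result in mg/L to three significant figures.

0.0427 mg/L

760 L/s = 0.76 m³/s.
14 µg/L = 0.014 mg/L.
After complete mixing, C₀ = (0.76·2 + 48·0.014) / 48.76 = 0.04495 mg/L.
Travel time t = 3.5e+04 m / 0.75 m/s = 4.667e+04 s = 0.5401 d.
C = 0.04495·exp(−0.094·0.5401) = 0.04495·0.9505 = 0.04273 mg/L.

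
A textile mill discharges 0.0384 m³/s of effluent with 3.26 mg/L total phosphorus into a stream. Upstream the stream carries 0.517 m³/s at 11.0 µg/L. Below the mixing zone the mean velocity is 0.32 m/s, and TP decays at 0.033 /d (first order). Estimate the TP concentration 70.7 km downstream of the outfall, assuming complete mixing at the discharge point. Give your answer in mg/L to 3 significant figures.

11.0 µg/L = 0.011 mg/L.
After complete mixing, C₀ = (0.0384·3.26 + 0.517·0.011) / 0.5554 = 0.2356 mg/L.
Travel time t = 7.07e+04 m / 0.32 m/s = 2.209e+05 s = 2.557 d.
C = 0.2356·exp(−0.033·2.557) = 0.2356·0.9191 = 0.2166 mg/L.

0.217 mg/L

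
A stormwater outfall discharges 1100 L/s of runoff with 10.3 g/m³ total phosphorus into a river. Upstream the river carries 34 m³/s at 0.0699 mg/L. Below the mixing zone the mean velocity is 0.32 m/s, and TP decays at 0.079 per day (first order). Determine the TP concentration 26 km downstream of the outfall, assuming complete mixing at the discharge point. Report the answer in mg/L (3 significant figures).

0.363 mg/L

1100 L/s = 1.1 m³/s.
After complete mixing, C₀ = (1.1·10.3 + 34·0.0699) / 35.1 = 0.3905 mg/L.
Travel time t = 2.6e+04 m / 0.32 m/s = 8.125e+04 s = 0.9404 d.
C = 0.3905·exp(−0.079·0.9404) = 0.3905·0.9284 = 0.3625 mg/L.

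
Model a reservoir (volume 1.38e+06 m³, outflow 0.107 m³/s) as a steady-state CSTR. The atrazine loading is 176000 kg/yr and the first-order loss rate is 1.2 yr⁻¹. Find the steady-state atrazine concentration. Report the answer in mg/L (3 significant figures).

35.0 mg/L

Outflow Q = 0.107 m³/s × 3.156e+07 s/yr = 3.377e+06 m³/yr.
Steady-state CSTR mass balance: W = Q·C + k·V·C, so C = W/(Q + kV).
Q + kV = 3.377e+06 + 1.2·1.38e+06 = 5.033e+06 m³/yr.
C = 176000/5.033e+06 = 0.03497 kg/m³ = 34.97 mg/L.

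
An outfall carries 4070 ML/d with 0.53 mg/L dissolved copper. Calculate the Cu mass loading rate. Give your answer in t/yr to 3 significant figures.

4070 ML/d = 47.11 m³/s.
Mass flux = Q·C = 47.11 m³/s × 0.53 g/m³ = 24.97 g/s.
= 24.97 g/s × 31.56 = 787.9 t/yr.

788 t/yr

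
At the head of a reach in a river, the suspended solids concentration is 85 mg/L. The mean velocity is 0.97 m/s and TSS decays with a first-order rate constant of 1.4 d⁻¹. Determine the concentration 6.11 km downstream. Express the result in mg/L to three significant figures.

76.8 mg/L

Travel time t = 6.11 km / 0.97 m/s = 6110/0.97 = 6299 s = 0.0729 d.
First-order decay: C = 85·exp(−1.4·0.0729) = 85·0.903 = 76.75 mg/L.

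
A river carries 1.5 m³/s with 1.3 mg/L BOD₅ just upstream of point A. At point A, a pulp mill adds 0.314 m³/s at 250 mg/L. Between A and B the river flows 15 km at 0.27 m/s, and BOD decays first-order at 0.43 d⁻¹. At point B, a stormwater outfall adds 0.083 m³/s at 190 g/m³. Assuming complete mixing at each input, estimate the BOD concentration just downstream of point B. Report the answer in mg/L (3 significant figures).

After input A: C = (1.5·1.3 + 0.314·250) / 1.814 = 44.35 mg/L.
Over the 15 km reach to input B (t = 5.556e+04 s = 0.643 d), decay gives C = 44.35·exp(−0.43·0.643) = 33.64 mg/L.
After input B: C = (1.814·33.64 + 0.083·190) / 1.897 = 40.48 mg/L.

40.5 mg/L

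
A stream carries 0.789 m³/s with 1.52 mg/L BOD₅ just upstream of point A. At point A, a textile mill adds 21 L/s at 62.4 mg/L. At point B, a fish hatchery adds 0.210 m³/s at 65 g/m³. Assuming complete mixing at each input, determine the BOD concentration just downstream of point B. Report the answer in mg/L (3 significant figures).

15.8 mg/L

21 L/s = 0.021 m³/s.
After input A: C = (0.789·1.52 + 0.021·62.4) / 0.81 = 3.098 mg/L.
After input B: C = (0.81·3.098 + 0.21·65) / 1.02 = 15.84 mg/L.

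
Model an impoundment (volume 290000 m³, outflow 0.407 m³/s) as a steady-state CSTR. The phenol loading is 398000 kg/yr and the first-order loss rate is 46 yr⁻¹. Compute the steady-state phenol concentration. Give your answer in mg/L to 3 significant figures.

15.2 mg/L

Outflow Q = 0.407 m³/s × 3.156e+07 s/yr = 1.284e+07 m³/yr.
Steady-state CSTR mass balance: W = Q·C + k·V·C, so C = W/(Q + kV).
Q + kV = 1.284e+07 + 46·290000 = 2.618e+07 m³/yr.
C = 398000/2.618e+07 = 0.0152 kg/m³ = 15.2 mg/L.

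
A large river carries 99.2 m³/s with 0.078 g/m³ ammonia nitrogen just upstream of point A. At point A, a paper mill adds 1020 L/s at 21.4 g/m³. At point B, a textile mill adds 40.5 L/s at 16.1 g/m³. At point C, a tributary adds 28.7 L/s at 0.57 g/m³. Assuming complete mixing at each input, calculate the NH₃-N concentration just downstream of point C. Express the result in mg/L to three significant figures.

1020 L/s = 1.02 m³/s.
After input A: C = (99.2·0.078 + 1.02·21.4) / 100.2 = 0.295 mg/L.
40.5 L/s = 0.0405 m³/s.
After input B: C = (100.2·0.295 + 0.0405·16.1) / 100.3 = 0.3014 mg/L.
28.7 L/s = 0.0287 m³/s.
After input C: C = (100.3·0.3014 + 0.0287·0.57) / 100.3 = 0.3015 mg/L.

0.301 mg/L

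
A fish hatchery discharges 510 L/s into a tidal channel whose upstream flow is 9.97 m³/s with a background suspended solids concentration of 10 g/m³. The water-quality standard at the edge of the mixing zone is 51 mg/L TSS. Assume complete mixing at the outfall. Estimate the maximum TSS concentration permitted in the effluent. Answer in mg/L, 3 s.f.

853 mg/L

510 L/s = 0.51 m³/s.
Mass balance: 51·10.48 = 0.51·Cₑ + 9.97·10.
Cₑ = (534.5 − 99.7) / 0.51 = 852.5 mg/L.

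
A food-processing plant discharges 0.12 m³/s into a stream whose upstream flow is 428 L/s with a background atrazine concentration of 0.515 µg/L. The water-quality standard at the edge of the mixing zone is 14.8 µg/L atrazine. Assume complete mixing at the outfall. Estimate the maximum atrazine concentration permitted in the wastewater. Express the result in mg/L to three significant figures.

0.0657 mg/L

428 L/s = 0.428 m³/s.
0.515 µg/L = 0.000515 mg/L.
14.8 µg/L = 0.0148 mg/L.
Mass balance: 0.0148·0.548 = 0.12·Cₑ + 0.428·0.000515.
Cₑ = (0.00811 − 0.0002204) / 0.12 = 0.06575 mg/L.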